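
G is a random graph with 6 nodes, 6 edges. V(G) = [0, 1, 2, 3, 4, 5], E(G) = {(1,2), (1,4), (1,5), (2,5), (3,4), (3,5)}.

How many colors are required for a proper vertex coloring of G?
Clique number ω(G) = 3 (lower bound: χ ≥ ω).
The clique on [1, 2, 5] has size 3, forcing χ ≥ 3, and the coloring below uses 3 colors, so χ(G) = 3.
A valid 3-coloring: color 1: [0, 4, 5]; color 2: [1, 3]; color 3: [2].

χ(G) = 3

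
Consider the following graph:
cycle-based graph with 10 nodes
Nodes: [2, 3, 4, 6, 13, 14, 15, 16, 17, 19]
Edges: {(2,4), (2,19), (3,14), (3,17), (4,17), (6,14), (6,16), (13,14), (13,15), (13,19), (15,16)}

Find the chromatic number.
χ(G) = 3

Clique number ω(G) = 2 (lower bound: χ ≥ ω).
Odd cycle [15, 16, 6, 14, 13] needs 3 colors (χ ≥ 3).
The coloring below uses 3 colors, so χ(G) = 3.
A valid 3-coloring: color 1: [2, 3, 13, 16]; color 2: [14, 15, 17, 19]; color 3: [4, 6].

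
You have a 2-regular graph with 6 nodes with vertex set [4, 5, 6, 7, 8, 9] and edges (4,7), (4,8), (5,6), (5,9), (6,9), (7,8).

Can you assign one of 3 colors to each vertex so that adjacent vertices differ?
Yes, G is 3-colorable

A valid 3-coloring: color 1: [4, 5]; color 2: [8, 9]; color 3: [6, 7].
(χ(G) = 3 ≤ 3.)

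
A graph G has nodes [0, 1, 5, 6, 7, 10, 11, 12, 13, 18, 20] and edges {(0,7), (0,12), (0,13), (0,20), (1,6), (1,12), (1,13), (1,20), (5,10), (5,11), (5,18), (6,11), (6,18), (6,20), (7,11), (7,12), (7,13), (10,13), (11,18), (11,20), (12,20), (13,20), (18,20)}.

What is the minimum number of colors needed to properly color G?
Clique number ω(G) = 4 (lower bound: χ ≥ ω).
The clique on [6, 11, 18, 20] has size 4, forcing χ ≥ 4, and the coloring below uses 4 colors, so χ(G) = 4.
A valid 4-coloring: color 1: [5, 7, 20]; color 2: [6, 12, 13]; color 3: [0, 1, 10, 18]; color 4: [11].

χ(G) = 4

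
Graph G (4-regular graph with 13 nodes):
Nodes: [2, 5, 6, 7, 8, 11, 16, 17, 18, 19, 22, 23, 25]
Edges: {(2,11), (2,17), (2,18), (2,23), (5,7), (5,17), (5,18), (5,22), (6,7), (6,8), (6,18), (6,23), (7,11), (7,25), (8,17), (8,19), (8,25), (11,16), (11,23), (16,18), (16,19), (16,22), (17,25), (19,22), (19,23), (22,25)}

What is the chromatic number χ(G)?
Clique number ω(G) = 3 (lower bound: χ ≥ ω).
The clique on [2, 11, 23] has size 3, forcing χ ≥ 3, and the coloring below uses 3 colors, so χ(G) = 3.
A valid 3-coloring: color 1: [2, 5, 6, 16, 25]; color 2: [7, 8, 18, 22, 23]; color 3: [11, 17, 19].

χ(G) = 3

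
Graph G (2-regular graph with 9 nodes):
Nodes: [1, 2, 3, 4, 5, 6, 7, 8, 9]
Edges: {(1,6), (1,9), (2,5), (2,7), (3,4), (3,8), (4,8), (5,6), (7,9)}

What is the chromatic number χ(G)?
Clique number ω(G) = 3 (lower bound: χ ≥ ω).
The clique on [3, 4, 8] has size 3, forcing χ ≥ 3, and the coloring below uses 3 colors, so χ(G) = 3.
A valid 3-coloring: color 1: [1, 5, 7, 8]; color 2: [2, 3, 6, 9]; color 3: [4].

χ(G) = 3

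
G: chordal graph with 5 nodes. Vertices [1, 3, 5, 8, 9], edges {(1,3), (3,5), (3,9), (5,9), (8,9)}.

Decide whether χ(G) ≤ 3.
Yes, G is 3-colorable

A valid 3-coloring: color 1: [1, 9]; color 2: [3, 8]; color 3: [5].
(χ(G) = 3 ≤ 3.)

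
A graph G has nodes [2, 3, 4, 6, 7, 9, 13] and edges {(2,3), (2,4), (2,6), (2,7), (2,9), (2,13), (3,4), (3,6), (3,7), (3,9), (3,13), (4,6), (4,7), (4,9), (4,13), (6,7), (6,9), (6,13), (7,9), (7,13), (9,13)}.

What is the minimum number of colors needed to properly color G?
Clique number ω(G) = 7 (lower bound: χ ≥ ω).
The clique on [2, 3, 4, 6, 7, 9, 13] has size 7, forcing χ ≥ 7, and the coloring below uses 7 colors, so χ(G) = 7.
A valid 7-coloring: color 1: [13]; color 2: [2]; color 3: [4]; color 4: [6]; color 5: [7]; color 6: [3]; color 7: [9].

χ(G) = 7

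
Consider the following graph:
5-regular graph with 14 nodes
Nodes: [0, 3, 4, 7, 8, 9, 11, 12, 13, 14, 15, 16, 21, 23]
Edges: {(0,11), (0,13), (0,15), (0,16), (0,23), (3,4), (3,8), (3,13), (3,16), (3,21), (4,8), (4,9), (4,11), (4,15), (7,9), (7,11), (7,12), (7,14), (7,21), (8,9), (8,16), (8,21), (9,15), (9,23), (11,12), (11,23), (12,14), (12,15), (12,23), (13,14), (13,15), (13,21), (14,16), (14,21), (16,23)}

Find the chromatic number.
χ(G) = 4

Clique number ω(G) = 3 (lower bound: χ ≥ ω).
Suppose a proper 3-coloring c exists. The clique [0, 11, 23] takes 3 distinct colors; by symmetry let c(0) = 1, c(11) = 2, c(23) = 3.
- Vertex 12: neighbors [11, 23] already have colors [2, 3] ⇒ c(12) = 1.
- Vertex 7: neighbors [12, 11] already have colors [1, 2] ⇒ c(7) = 3.
- Vertex 14: neighbors [12, 7] already have colors [1, 3] ⇒ c(14) = 2.
- Vertex 16: neighbors [0, 14, 23] already have colors [1, 2, 3] — all 3 colors blocked. Contradiction.
The forced assignments end in a contradiction, so G has no proper 3-coloring (χ ≥ 4).
The coloring below uses 4 colors, so χ(G) = 4.
A valid 4-coloring: color 1: [9, 11, 13, 16]; color 2: [8, 14, 15, 23]; color 3: [0, 4, 12, 21]; color 4: [3, 7].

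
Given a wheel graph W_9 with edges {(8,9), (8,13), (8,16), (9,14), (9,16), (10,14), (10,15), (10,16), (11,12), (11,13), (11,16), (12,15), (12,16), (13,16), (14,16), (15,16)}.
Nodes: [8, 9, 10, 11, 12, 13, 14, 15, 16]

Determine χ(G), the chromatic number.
Clique number ω(G) = 3 (lower bound: χ ≥ ω).
The clique on [8, 9, 16] has size 3, forcing χ ≥ 3, and the coloring below uses 3 colors, so χ(G) = 3.
A valid 3-coloring: color 1: [16]; color 2: [8, 11, 14, 15]; color 3: [9, 10, 12, 13].

χ(G) = 3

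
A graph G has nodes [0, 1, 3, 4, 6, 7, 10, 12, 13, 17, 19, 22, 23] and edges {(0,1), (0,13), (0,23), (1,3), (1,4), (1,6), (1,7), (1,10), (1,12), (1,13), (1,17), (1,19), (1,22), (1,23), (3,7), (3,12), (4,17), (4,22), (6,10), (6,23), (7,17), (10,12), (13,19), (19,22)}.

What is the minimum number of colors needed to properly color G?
Clique number ω(G) = 3 (lower bound: χ ≥ ω).
The clique on [0, 1, 13] has size 3, forcing χ ≥ 3, and the coloring below uses 3 colors, so χ(G) = 3.
A valid 3-coloring: color 1: [1]; color 2: [3, 10, 13, 17, 22, 23]; color 3: [0, 4, 6, 7, 12, 19].

χ(G) = 3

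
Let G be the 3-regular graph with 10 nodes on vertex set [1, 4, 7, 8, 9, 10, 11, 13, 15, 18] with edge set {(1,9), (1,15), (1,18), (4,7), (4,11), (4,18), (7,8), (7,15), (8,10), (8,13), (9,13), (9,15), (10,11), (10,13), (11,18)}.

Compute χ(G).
χ(G) = 3

Clique number ω(G) = 3 (lower bound: χ ≥ ω).
The clique on [1, 9, 15] has size 3, forcing χ ≥ 3, and the coloring below uses 3 colors, so χ(G) = 3.
A valid 3-coloring: color 1: [8, 15, 18]; color 2: [1, 7, 11, 13]; color 3: [4, 9, 10].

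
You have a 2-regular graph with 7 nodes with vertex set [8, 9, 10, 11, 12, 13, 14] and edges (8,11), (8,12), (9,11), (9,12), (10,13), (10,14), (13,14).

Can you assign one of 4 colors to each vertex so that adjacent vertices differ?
A valid 4-coloring: color 1: [8, 9, 10]; color 2: [11, 12, 14]; color 3: [13].
(χ(G) = 3 ≤ 4.)

Yes, G is 4-colorable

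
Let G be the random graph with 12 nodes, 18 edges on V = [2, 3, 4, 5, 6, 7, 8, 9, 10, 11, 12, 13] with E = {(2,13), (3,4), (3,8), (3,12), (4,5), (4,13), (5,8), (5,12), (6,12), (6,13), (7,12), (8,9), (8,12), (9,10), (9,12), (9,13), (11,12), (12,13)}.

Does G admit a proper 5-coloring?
Yes, G is 5-colorable

A valid 5-coloring: color 1: [2, 4, 10, 12]; color 2: [7, 8, 11, 13]; color 3: [3, 5, 6, 9].
(χ(G) = 3 ≤ 5.)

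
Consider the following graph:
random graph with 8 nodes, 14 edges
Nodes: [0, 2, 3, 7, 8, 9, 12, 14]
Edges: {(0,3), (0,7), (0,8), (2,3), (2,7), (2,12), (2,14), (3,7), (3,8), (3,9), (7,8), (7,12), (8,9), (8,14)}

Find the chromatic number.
Clique number ω(G) = 4 (lower bound: χ ≥ ω).
The clique on [0, 3, 7, 8] has size 4, forcing χ ≥ 4, and the coloring below uses 4 colors, so χ(G) = 4.
A valid 4-coloring: color 1: [7, 9, 14]; color 2: [3, 12]; color 3: [2, 8]; color 4: [0].

χ(G) = 4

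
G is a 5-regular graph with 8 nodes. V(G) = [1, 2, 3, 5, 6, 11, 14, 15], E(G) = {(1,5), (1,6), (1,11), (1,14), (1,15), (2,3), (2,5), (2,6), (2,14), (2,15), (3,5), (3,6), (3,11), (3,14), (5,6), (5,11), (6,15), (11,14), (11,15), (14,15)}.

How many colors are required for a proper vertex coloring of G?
Clique number ω(G) = 4 (lower bound: χ ≥ ω).
The clique on [1, 11, 14, 15] has size 4, forcing χ ≥ 4, and the coloring below uses 4 colors, so χ(G) = 4.
A valid 4-coloring: color 1: [3, 15]; color 2: [1, 2]; color 3: [6, 11]; color 4: [5, 14].

χ(G) = 4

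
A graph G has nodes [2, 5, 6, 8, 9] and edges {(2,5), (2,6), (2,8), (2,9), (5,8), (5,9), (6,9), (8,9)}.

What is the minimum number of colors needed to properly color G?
χ(G) = 4

Clique number ω(G) = 4 (lower bound: χ ≥ ω).
The clique on [2, 5, 8, 9] has size 4, forcing χ ≥ 4, and the coloring below uses 4 colors, so χ(G) = 4.
A valid 4-coloring: color 1: [9]; color 2: [2]; color 3: [6, 8]; color 4: [5].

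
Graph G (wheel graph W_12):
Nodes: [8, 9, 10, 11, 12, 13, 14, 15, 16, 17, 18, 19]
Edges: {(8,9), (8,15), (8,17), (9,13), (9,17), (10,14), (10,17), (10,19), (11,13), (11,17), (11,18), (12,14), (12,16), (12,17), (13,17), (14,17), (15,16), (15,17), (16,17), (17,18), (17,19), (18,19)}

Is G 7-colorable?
A valid 7-coloring: color 1: [17]; color 2: [8, 13, 14, 16, 19]; color 3: [9, 10, 12, 15, 18]; color 4: [11].
(χ(G) = 4 ≤ 7.)

Yes, G is 7-colorable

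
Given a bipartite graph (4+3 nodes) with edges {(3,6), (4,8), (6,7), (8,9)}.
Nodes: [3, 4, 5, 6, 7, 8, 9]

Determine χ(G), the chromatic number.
Clique number ω(G) = 2 (lower bound: χ ≥ ω).
The graph is bipartite (no odd cycle), so 2 colors suffice: χ(G) = 2.
A valid 2-coloring: color 1: [5, 6, 8]; color 2: [3, 4, 7, 9].

χ(G) = 2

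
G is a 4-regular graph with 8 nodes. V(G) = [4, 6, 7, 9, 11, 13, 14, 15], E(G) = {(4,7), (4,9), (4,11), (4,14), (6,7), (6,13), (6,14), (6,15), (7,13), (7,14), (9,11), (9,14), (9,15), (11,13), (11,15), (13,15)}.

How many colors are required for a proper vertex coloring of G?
χ(G) = 4

Clique number ω(G) = 3 (lower bound: χ ≥ ω).
Suppose a proper 3-coloring c exists. The clique [4, 7, 14] takes 3 distinct colors; by symmetry let c(4) = 1, c(7) = 2, c(14) = 3.
- Vertex 6: neighbors [7, 14] already have colors [2, 3] ⇒ c(6) = 1.
- Vertex 9: neighbors [4, 14] already have colors [1, 3] ⇒ c(9) = 2.
- Vertex 11: neighbors [4, 9] already have colors [1, 2] ⇒ c(11) = 3.
- Vertex 13: neighbors [6, 7, 11] already have colors [1, 2, 3] — all 3 colors blocked. Contradiction.
The forced assignments end in a contradiction, so G has no proper 3-coloring (χ ≥ 4).
The coloring below uses 4 colors, so χ(G) = 4.
A valid 4-coloring: color 1: [4, 15]; color 2: [6, 9]; color 3: [7, 11]; color 4: [13, 14].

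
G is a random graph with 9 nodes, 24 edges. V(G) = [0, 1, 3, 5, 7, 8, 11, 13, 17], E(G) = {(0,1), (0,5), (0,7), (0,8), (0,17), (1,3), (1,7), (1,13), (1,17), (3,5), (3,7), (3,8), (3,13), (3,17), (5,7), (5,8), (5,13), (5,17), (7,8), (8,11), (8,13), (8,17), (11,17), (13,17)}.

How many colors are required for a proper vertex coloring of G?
χ(G) = 5

Clique number ω(G) = 5 (lower bound: χ ≥ ω).
The clique on [3, 5, 8, 13, 17] has size 5, forcing χ ≥ 5, and the coloring below uses 5 colors, so χ(G) = 5.
A valid 5-coloring: color 1: [1, 8]; color 2: [7, 17]; color 3: [0, 3, 11]; color 4: [5]; color 5: [13].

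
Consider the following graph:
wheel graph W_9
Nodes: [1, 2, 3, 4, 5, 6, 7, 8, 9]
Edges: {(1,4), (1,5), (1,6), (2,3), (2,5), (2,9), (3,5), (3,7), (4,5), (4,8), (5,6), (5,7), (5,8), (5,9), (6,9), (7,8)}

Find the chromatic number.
Clique number ω(G) = 3 (lower bound: χ ≥ ω).
The clique on [1, 4, 5] has size 3, forcing χ ≥ 3, and the coloring below uses 3 colors, so χ(G) = 3.
A valid 3-coloring: color 1: [5]; color 2: [2, 4, 6, 7]; color 3: [1, 3, 8, 9].

χ(G) = 3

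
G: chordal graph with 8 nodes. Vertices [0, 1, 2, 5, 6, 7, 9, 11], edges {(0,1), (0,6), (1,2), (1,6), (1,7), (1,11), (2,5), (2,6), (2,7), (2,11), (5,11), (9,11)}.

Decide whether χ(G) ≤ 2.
No, G is not 2-colorable

The clique on vertices [0, 1, 6] has size 3 > 2, so it alone needs 3 colors.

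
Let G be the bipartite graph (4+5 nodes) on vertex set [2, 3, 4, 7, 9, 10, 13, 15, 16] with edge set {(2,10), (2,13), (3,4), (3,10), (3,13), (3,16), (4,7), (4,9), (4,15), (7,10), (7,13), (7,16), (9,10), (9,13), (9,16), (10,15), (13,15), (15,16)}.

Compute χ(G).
χ(G) = 2

Clique number ω(G) = 2 (lower bound: χ ≥ ω).
The graph is bipartite (no odd cycle), so 2 colors suffice: χ(G) = 2.
A valid 2-coloring: color 1: [4, 10, 13, 16]; color 2: [2, 3, 7, 9, 15].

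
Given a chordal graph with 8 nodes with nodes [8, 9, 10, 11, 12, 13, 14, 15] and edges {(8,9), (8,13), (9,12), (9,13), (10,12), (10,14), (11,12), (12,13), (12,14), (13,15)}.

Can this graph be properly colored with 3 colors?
Yes, G is 3-colorable

A valid 3-coloring: color 1: [8, 12, 15]; color 2: [11, 13, 14]; color 3: [9, 10].
(χ(G) = 3 ≤ 3.)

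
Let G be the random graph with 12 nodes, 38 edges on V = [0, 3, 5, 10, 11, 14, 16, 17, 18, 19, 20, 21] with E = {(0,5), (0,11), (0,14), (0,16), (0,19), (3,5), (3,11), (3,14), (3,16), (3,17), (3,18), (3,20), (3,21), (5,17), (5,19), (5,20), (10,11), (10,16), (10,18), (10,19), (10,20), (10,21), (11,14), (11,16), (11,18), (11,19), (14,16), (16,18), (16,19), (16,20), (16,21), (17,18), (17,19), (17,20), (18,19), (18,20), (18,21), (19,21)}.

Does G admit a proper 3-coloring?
No, G is not 3-colorable

The clique on vertices [10, 11, 16, 18, 19] has size 5 > 3, so it alone needs 5 colors.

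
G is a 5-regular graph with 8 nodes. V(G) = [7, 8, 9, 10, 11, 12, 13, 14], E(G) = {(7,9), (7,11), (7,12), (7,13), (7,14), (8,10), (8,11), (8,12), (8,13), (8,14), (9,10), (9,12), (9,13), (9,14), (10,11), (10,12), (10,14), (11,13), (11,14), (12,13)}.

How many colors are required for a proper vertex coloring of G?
χ(G) = 4

Clique number ω(G) = 4 (lower bound: χ ≥ ω).
The clique on [8, 10, 11, 14] has size 4, forcing χ ≥ 4, and the coloring below uses 4 colors, so χ(G) = 4.
A valid 4-coloring: color 1: [10, 13]; color 2: [9, 11]; color 3: [7, 8]; color 4: [12, 14].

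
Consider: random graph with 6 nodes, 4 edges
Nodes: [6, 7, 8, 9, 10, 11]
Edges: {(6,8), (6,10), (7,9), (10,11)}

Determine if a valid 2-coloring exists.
A valid 2-coloring: color 1: [7, 8, 10]; color 2: [6, 9, 11].
(χ(G) = 2 ≤ 2.)

Yes, G is 2-colorable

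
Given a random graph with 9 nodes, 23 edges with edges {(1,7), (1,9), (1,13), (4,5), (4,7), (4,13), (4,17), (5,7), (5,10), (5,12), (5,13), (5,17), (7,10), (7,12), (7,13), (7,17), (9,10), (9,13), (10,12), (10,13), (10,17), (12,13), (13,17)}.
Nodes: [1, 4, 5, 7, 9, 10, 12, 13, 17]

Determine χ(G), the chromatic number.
Clique number ω(G) = 5 (lower bound: χ ≥ ω).
The clique on [5, 7, 10, 13, 17] has size 5, forcing χ ≥ 5, and the coloring below uses 5 colors, so χ(G) = 5.
A valid 5-coloring: color 1: [13]; color 2: [7, 9]; color 3: [1, 5]; color 4: [4, 10]; color 5: [12, 17].

χ(G) = 5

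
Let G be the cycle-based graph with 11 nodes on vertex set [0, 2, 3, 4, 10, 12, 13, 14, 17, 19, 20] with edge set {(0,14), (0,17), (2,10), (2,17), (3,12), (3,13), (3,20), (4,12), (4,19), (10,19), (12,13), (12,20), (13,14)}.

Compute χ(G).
χ(G) = 3

Clique number ω(G) = 3 (lower bound: χ ≥ ω).
The clique on [3, 12, 20] has size 3, forcing χ ≥ 3, and the coloring below uses 3 colors, so χ(G) = 3.
A valid 3-coloring: color 1: [10, 12, 14, 17]; color 2: [0, 2, 3, 19]; color 3: [4, 13, 20].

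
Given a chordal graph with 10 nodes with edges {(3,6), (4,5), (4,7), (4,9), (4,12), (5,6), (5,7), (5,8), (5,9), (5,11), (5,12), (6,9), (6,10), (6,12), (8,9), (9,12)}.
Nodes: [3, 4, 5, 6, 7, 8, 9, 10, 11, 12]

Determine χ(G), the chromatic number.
Clique number ω(G) = 4 (lower bound: χ ≥ ω).
The clique on [4, 5, 9, 12] has size 4, forcing χ ≥ 4, and the coloring below uses 4 colors, so χ(G) = 4.
A valid 4-coloring: color 1: [3, 5, 10]; color 2: [7, 9, 11]; color 3: [4, 6, 8]; color 4: [12].

χ(G) = 4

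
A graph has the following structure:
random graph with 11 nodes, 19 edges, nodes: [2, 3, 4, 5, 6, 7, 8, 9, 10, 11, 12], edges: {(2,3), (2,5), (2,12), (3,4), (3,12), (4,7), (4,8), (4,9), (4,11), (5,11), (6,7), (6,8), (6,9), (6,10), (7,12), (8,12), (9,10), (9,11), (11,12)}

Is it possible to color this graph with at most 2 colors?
No, G is not 2-colorable

The clique on vertices [2, 3, 12] has size 3 > 2, so it alone needs 3 colors.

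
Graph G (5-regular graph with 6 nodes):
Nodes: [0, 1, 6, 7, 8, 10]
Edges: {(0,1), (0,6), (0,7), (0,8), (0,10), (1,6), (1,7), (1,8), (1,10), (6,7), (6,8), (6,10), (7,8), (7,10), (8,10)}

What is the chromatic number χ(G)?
Clique number ω(G) = 6 (lower bound: χ ≥ ω).
The clique on [0, 1, 6, 7, 8, 10] has size 6, forcing χ ≥ 6, and the coloring below uses 6 colors, so χ(G) = 6.
A valid 6-coloring: color 1: [6]; color 2: [7]; color 3: [1]; color 4: [0]; color 5: [10]; color 6: [8].

χ(G) = 6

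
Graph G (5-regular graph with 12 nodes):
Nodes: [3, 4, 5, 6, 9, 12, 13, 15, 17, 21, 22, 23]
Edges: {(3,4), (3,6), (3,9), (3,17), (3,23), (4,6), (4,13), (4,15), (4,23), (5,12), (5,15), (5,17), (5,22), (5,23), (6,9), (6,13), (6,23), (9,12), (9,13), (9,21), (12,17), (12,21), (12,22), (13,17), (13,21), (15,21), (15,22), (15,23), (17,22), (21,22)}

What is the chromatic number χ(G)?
χ(G) = 4

Clique number ω(G) = 4 (lower bound: χ ≥ ω).
The clique on [3, 4, 6, 23] has size 4, forcing χ ≥ 4, and the coloring below uses 4 colors, so χ(G) = 4.
A valid 4-coloring: color 1: [9, 22, 23]; color 2: [4, 5, 21]; color 3: [3, 12, 13, 15]; color 4: [6, 17].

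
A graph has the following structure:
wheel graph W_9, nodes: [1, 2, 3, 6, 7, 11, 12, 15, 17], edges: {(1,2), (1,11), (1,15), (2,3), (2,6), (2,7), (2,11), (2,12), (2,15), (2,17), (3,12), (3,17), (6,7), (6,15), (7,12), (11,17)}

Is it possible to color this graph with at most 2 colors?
The clique on vertices [1, 2, 11] has size 3 > 2, so it alone needs 3 colors.

No, G is not 2-colorable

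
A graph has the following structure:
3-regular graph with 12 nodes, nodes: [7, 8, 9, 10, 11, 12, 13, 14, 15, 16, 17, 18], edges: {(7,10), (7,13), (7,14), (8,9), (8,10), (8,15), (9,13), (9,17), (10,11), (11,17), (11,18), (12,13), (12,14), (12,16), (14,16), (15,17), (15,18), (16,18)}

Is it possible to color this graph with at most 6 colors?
A valid 6-coloring: color 1: [7, 9, 11, 15, 16]; color 2: [8, 13, 14, 17, 18]; color 3: [10, 12].
(χ(G) = 3 ≤ 6.)

Yes, G is 6-colorable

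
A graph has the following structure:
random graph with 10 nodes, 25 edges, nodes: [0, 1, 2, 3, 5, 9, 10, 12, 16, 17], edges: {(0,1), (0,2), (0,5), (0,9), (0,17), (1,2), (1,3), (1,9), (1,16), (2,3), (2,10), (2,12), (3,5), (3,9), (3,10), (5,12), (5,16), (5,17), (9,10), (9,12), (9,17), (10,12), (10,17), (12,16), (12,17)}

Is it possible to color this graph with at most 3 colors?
No, G is not 3-colorable

The clique on vertices [9, 10, 12, 17] has size 4 > 3, so it alone needs 4 colors.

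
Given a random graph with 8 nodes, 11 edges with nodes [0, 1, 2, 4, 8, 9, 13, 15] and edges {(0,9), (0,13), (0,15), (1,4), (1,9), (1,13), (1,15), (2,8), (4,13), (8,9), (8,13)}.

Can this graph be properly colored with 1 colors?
No, G is not 1-colorable

The clique on vertices [1, 4, 13] has size 3 > 1, so it alone needs 3 colors.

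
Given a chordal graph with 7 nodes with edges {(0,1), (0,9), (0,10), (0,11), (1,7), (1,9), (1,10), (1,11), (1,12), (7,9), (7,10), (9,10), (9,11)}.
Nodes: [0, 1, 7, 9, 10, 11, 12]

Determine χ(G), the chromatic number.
Clique number ω(G) = 4 (lower bound: χ ≥ ω).
The clique on [0, 1, 9, 10] has size 4, forcing χ ≥ 4, and the coloring below uses 4 colors, so χ(G) = 4.
A valid 4-coloring: color 1: [1]; color 2: [9, 12]; color 3: [10, 11]; color 4: [0, 7].

χ(G) = 4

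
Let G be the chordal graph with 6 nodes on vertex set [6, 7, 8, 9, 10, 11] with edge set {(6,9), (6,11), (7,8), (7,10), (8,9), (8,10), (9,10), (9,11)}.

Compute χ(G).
Clique number ω(G) = 3 (lower bound: χ ≥ ω).
The clique on [8, 9, 10] has size 3, forcing χ ≥ 3, and the coloring below uses 3 colors, so χ(G) = 3.
A valid 3-coloring: color 1: [7, 9]; color 2: [8, 11]; color 3: [6, 10].

χ(G) = 3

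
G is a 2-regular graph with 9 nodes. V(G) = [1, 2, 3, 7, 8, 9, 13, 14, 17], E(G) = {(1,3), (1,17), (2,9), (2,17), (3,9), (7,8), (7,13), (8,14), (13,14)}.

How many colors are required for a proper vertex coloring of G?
Clique number ω(G) = 2 (lower bound: χ ≥ ω).
Odd cycle [9, 2, 17, 1, 3] needs 3 colors (χ ≥ 3).
The coloring below uses 3 colors, so χ(G) = 3.
A valid 3-coloring: color 1: [1, 7, 9, 14]; color 2: [2, 3, 8, 13]; color 3: [17].

χ(G) = 3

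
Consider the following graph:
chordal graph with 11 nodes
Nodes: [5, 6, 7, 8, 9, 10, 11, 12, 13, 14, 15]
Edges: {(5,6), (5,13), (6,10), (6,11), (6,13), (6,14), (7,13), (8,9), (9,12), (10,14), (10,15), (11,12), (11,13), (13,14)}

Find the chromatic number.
χ(G) = 3

Clique number ω(G) = 3 (lower bound: χ ≥ ω).
The clique on [6, 10, 14] has size 3, forcing χ ≥ 3, and the coloring below uses 3 colors, so χ(G) = 3.
A valid 3-coloring: color 1: [6, 7, 8, 12, 15]; color 2: [9, 10, 13]; color 3: [5, 11, 14].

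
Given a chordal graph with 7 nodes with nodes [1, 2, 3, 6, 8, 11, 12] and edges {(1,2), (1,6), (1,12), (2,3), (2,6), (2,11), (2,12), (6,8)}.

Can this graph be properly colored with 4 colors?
A valid 4-coloring: color 1: [2, 8]; color 2: [3, 6, 11, 12]; color 3: [1].
(χ(G) = 3 ≤ 4.)

Yes, G is 4-colorable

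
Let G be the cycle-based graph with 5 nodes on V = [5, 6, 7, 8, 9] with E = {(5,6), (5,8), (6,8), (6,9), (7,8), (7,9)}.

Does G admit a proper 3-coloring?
Yes, G is 3-colorable

A valid 3-coloring: color 1: [8, 9]; color 2: [6, 7]; color 3: [5].
(χ(G) = 3 ≤ 3.)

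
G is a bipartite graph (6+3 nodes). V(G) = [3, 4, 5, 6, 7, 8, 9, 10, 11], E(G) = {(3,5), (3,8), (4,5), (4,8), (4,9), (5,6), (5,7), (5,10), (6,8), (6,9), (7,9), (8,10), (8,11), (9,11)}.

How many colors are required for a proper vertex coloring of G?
χ(G) = 2

Clique number ω(G) = 2 (lower bound: χ ≥ ω).
The graph is bipartite (no odd cycle), so 2 colors suffice: χ(G) = 2.
A valid 2-coloring: color 1: [5, 8, 9]; color 2: [3, 4, 6, 7, 10, 11].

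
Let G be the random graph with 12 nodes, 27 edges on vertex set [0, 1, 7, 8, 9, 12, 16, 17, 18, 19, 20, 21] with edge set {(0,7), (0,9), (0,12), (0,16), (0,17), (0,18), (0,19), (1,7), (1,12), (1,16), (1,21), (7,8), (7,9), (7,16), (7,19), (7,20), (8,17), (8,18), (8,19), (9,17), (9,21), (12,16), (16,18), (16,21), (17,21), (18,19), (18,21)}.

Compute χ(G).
χ(G) = 4

Clique number ω(G) = 3 (lower bound: χ ≥ ω).
Odd cycle [21, 1, 7, 0, 18] needs 3 colors (χ ≥ 3).
Vertex 16 is adjacent to every vertex of [0, 1, 7, 18, 21], which already need 3 colors among themselves, so 16 needs a new color (χ ≥ 4).
The coloring below uses 4 colors, so χ(G) = 4.
A valid 4-coloring: color 1: [0, 8, 20, 21]; color 2: [7, 12, 17, 18]; color 3: [9, 16, 19]; color 4: [1].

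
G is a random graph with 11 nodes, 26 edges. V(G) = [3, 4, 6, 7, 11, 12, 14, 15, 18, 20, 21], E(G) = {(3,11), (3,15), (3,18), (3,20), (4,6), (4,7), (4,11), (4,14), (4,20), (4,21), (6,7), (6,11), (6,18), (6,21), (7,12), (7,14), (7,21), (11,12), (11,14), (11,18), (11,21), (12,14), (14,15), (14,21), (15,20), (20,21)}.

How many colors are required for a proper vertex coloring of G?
χ(G) = 4

Clique number ω(G) = 4 (lower bound: χ ≥ ω).
The clique on [4, 6, 11, 21] has size 4, forcing χ ≥ 4, and the coloring below uses 4 colors, so χ(G) = 4.
A valid 4-coloring: color 1: [7, 11, 20]; color 2: [3, 6, 14]; color 3: [12, 15, 18, 21]; color 4: [4].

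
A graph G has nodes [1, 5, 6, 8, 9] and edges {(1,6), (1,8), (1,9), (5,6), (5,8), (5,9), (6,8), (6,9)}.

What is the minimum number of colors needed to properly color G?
Clique number ω(G) = 3 (lower bound: χ ≥ ω).
The clique on [1, 6, 8] has size 3, forcing χ ≥ 3, and the coloring below uses 3 colors, so χ(G) = 3.
A valid 3-coloring: color 1: [6]; color 2: [1, 5]; color 3: [8, 9].

χ(G) = 3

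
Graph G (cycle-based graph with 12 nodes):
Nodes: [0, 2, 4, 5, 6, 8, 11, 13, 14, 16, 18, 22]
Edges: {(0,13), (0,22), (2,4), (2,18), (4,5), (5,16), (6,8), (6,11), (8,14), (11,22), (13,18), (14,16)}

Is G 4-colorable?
A valid 4-coloring: color 1: [2, 5, 6, 13, 14, 22]; color 2: [0, 4, 8, 11, 16, 18].
(χ(G) = 2 ≤ 4.)

Yes, G is 4-colorable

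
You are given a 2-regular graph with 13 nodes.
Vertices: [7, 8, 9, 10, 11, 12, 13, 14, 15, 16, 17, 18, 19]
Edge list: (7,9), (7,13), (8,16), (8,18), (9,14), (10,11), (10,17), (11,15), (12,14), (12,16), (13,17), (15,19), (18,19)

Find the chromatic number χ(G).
Clique number ω(G) = 2 (lower bound: χ ≥ ω).
Odd cycle [12, 16, 8, 18, 19, 15, 11, 10, 17, 13, 7, 9, 14] needs 3 colors (χ ≥ 3).
The coloring below uses 3 colors, so χ(G) = 3.
A valid 3-coloring: color 1: [8, 9, 11, 12, 17, 19]; color 2: [10, 13, 14, 15, 16, 18]; color 3: [7].

χ(G) = 3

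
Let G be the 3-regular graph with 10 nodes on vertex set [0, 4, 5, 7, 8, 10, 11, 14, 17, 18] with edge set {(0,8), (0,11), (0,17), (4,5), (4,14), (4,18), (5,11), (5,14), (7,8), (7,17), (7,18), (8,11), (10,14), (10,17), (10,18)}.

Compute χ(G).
χ(G) = 3

Clique number ω(G) = 3 (lower bound: χ ≥ ω).
The clique on [0, 8, 11] has size 3, forcing χ ≥ 3, and the coloring below uses 3 colors, so χ(G) = 3.
A valid 3-coloring: color 1: [4, 7, 10, 11]; color 2: [8, 14, 17, 18]; color 3: [0, 5].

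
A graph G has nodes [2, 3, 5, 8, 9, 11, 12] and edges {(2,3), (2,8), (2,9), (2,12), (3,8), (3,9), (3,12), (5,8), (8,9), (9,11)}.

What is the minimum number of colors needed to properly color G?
χ(G) = 4

Clique number ω(G) = 4 (lower bound: χ ≥ ω).
The clique on [2, 3, 8, 9] has size 4, forcing χ ≥ 4, and the coloring below uses 4 colors, so χ(G) = 4.
A valid 4-coloring: color 1: [3, 5, 11]; color 2: [9, 12]; color 3: [2]; color 4: [8].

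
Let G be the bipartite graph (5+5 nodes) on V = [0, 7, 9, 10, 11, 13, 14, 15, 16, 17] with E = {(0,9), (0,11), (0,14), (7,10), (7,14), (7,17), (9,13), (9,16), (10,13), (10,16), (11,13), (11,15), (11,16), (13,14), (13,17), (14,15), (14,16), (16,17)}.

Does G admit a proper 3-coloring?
Yes, G is 3-colorable

A valid 3-coloring: color 1: [0, 7, 13, 15, 16]; color 2: [9, 10, 11, 14, 17].
(χ(G) = 2 ≤ 3.)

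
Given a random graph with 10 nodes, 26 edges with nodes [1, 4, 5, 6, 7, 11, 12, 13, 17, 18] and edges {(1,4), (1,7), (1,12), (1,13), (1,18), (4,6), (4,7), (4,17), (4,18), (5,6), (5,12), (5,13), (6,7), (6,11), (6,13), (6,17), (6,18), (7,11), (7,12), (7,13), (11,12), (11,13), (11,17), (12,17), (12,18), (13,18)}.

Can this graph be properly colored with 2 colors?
The clique on vertices [6, 7, 11, 13] has size 4 > 2, so it alone needs 4 colors.

No, G is not 2-colorable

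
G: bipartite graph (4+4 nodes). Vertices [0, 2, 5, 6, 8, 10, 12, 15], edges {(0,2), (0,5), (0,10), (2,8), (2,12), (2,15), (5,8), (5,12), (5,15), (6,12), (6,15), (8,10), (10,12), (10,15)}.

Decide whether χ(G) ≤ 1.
No, G is not 1-colorable

Edge (0,2) forces its endpoints to differ, so 1 color is not enough.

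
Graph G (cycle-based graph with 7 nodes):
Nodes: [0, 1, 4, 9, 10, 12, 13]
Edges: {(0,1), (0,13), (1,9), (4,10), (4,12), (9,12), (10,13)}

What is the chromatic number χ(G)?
Clique number ω(G) = 2 (lower bound: χ ≥ ω).
Odd cycle [4, 10, 13, 0, 1, 9, 12] needs 3 colors (χ ≥ 3).
The coloring below uses 3 colors, so χ(G) = 3.
A valid 3-coloring: color 1: [4, 9, 13]; color 2: [0, 10, 12]; color 3: [1].

χ(G) = 3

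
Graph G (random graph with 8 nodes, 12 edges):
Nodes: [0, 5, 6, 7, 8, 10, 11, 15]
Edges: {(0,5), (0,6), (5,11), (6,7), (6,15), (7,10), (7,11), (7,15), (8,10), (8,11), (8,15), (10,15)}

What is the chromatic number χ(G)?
χ(G) = 3

Clique number ω(G) = 3 (lower bound: χ ≥ ω).
The clique on [8, 10, 15] has size 3, forcing χ ≥ 3, and the coloring below uses 3 colors, so χ(G) = 3.
A valid 3-coloring: color 1: [0, 7, 8]; color 2: [5, 15]; color 3: [6, 10, 11].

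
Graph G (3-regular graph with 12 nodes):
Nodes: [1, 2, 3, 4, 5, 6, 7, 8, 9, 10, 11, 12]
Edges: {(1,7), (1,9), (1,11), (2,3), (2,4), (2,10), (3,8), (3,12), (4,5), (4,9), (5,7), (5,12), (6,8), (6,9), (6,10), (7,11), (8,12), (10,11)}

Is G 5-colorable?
A valid 5-coloring: color 1: [2, 9, 11, 12]; color 2: [3, 4, 6, 7]; color 3: [1, 5, 8, 10].
(χ(G) = 3 ≤ 5.)

Yes, G is 5-colorable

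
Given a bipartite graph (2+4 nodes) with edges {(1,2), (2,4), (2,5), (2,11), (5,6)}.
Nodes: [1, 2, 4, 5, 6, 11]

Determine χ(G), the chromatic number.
Clique number ω(G) = 2 (lower bound: χ ≥ ω).
The graph is bipartite (no odd cycle), so 2 colors suffice: χ(G) = 2.
A valid 2-coloring: color 1: [2, 6]; color 2: [1, 4, 5, 11].

χ(G) = 2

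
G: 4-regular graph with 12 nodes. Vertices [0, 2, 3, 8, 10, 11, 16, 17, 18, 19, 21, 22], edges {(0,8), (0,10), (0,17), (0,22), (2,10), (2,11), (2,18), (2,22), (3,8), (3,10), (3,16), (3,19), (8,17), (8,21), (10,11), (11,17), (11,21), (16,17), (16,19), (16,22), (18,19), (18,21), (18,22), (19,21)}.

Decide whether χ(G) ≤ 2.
No, G is not 2-colorable

The clique on vertices [0, 8, 17] has size 3 > 2, so it alone needs 3 colors.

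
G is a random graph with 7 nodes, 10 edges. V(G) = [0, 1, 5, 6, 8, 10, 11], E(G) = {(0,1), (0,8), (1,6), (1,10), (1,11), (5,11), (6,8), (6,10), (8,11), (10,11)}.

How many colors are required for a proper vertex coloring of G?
Clique number ω(G) = 3 (lower bound: χ ≥ ω).
The clique on [1, 10, 11] has size 3, forcing χ ≥ 3, and the coloring below uses 3 colors, so χ(G) = 3.
A valid 3-coloring: color 1: [1, 5, 8]; color 2: [0, 6, 11]; color 3: [10].

χ(G) = 3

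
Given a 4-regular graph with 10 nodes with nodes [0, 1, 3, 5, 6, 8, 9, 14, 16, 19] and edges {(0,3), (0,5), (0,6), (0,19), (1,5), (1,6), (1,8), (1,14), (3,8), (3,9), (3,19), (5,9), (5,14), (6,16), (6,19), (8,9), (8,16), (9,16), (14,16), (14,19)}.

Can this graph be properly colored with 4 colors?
A valid 4-coloring: color 1: [5, 8, 19]; color 2: [0, 1, 16]; color 3: [3, 6, 14]; color 4: [9].
(χ(G) = 4 ≤ 4.)

Yes, G is 4-colorable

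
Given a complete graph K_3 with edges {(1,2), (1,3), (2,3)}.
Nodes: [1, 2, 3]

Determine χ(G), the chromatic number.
Clique number ω(G) = 3 (lower bound: χ ≥ ω).
The clique on [1, 2, 3] has size 3, forcing χ ≥ 3, and the coloring below uses 3 colors, so χ(G) = 3.
A valid 3-coloring: color 1: [2]; color 2: [1]; color 3: [3].

χ(G) = 3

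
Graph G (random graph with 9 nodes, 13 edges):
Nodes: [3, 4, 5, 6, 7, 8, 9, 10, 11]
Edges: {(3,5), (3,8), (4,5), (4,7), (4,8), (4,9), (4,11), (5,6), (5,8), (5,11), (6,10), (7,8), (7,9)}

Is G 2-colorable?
No, G is not 2-colorable

The clique on vertices [3, 5, 8] has size 3 > 2, so it alone needs 3 colors.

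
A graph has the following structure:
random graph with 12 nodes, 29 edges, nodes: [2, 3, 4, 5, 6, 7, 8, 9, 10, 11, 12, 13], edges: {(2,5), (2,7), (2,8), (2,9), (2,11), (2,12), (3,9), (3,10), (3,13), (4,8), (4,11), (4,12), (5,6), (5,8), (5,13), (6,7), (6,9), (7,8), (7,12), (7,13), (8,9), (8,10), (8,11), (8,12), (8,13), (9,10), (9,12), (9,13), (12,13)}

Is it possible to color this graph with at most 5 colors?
Yes, G is 5-colorable

A valid 5-coloring: color 1: [3, 6, 8]; color 2: [5, 7, 9, 11]; color 3: [2, 4, 10, 13]; color 4: [12].
(χ(G) = 4 ≤ 5.)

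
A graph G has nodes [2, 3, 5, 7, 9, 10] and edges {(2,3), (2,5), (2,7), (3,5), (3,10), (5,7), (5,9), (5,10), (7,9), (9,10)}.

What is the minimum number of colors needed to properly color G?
χ(G) = 4

Clique number ω(G) = 3 (lower bound: χ ≥ ω).
Odd cycle [3, 10, 9, 7, 2] needs 3 colors (χ ≥ 3).
Vertex 5 is adjacent to every vertex of [2, 3, 7, 9, 10], which already need 3 colors among themselves, so 5 needs a new color (χ ≥ 4).
The coloring below uses 4 colors, so χ(G) = 4.
A valid 4-coloring: color 1: [5]; color 2: [3, 7]; color 3: [2, 10]; color 4: [9].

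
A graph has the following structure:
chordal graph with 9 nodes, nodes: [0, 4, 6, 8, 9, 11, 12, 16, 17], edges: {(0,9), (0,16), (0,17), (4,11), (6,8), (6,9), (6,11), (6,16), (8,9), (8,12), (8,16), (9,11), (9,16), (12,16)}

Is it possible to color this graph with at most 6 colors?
Yes, G is 6-colorable

A valid 6-coloring: color 1: [4, 9, 12, 17]; color 2: [11, 16]; color 3: [0, 8]; color 4: [6].
(χ(G) = 4 ≤ 6.)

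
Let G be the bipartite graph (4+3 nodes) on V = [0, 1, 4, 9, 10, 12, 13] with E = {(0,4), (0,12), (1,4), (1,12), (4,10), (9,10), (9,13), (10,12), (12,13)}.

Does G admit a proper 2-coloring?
Yes, G is 2-colorable

A valid 2-coloring: color 1: [4, 9, 12]; color 2: [0, 1, 10, 13].
(χ(G) = 2 ≤ 2.)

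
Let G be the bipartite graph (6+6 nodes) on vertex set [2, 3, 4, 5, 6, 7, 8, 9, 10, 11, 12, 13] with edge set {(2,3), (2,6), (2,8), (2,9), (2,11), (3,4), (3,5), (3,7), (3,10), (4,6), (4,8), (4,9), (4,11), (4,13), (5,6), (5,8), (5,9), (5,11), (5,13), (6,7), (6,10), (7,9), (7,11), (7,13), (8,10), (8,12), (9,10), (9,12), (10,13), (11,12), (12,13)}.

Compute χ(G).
χ(G) = 2

Clique number ω(G) = 2 (lower bound: χ ≥ ω).
The graph is bipartite (no odd cycle), so 2 colors suffice: χ(G) = 2.
A valid 2-coloring: color 1: [3, 6, 8, 9, 11, 13]; color 2: [2, 4, 5, 7, 10, 12].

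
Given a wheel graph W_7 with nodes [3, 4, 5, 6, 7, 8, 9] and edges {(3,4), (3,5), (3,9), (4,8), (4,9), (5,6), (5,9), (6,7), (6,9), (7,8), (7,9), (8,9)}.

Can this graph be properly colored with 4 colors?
Yes, G is 4-colorable

A valid 4-coloring: color 1: [9]; color 2: [3, 6, 8]; color 3: [4, 5, 7].
(χ(G) = 3 ≤ 4.)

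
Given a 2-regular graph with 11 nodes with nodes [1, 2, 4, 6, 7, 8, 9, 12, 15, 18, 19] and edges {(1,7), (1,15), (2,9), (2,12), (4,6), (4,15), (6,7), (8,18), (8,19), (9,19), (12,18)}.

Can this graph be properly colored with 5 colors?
A valid 5-coloring: color 1: [1, 4, 8, 9, 12]; color 2: [2, 7, 15, 18, 19]; color 3: [6].
(χ(G) = 3 ≤ 5.)

Yes, G is 5-colorable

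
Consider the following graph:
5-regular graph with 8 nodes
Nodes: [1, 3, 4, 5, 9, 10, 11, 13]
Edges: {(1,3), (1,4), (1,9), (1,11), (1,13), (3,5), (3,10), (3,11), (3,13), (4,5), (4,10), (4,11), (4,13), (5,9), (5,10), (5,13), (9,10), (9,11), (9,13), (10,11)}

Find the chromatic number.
Clique number ω(G) = 3 (lower bound: χ ≥ ω).
Odd cycle [10, 5, 13, 1, 11] needs 3 colors (χ ≥ 3).
Vertex 3 is adjacent to every vertex of [1, 5, 10, 11, 13], which already need 3 colors among themselves, so 3 needs a new color (χ ≥ 4).
The coloring below uses 4 colors, so χ(G) = 4.
A valid 4-coloring: color 1: [3, 4, 9]; color 2: [1, 10]; color 3: [5, 11]; color 4: [13].

χ(G) = 4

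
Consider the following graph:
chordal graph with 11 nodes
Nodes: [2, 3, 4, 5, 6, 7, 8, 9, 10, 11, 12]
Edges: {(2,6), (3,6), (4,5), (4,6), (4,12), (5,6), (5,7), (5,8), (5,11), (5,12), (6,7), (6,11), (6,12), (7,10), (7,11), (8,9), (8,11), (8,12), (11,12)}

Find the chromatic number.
Clique number ω(G) = 4 (lower bound: χ ≥ ω).
The clique on [5, 8, 11, 12] has size 4, forcing χ ≥ 4, and the coloring below uses 4 colors, so χ(G) = 4.
A valid 4-coloring: color 1: [6, 8, 10]; color 2: [2, 3, 5, 9]; color 3: [7, 12]; color 4: [4, 11].

χ(G) = 4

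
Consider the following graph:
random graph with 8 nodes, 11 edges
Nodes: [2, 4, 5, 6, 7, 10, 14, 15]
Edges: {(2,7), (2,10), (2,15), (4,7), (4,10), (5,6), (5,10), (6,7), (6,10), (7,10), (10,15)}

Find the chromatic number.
χ(G) = 3

Clique number ω(G) = 3 (lower bound: χ ≥ ω).
The clique on [2, 10, 15] has size 3, forcing χ ≥ 3, and the coloring below uses 3 colors, so χ(G) = 3.
A valid 3-coloring: color 1: [10, 14]; color 2: [5, 7, 15]; color 3: [2, 4, 6].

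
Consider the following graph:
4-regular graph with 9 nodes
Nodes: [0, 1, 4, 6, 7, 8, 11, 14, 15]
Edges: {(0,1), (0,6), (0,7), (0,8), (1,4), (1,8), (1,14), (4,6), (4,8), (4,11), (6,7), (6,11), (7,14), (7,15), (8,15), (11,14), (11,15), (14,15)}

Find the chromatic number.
Clique number ω(G) = 3 (lower bound: χ ≥ ω).
The clique on [0, 1, 8] has size 3, forcing χ ≥ 3, and the coloring below uses 3 colors, so χ(G) = 3.
A valid 3-coloring: color 1: [6, 8, 14]; color 2: [1, 7, 11]; color 3: [0, 4, 15].

χ(G) = 3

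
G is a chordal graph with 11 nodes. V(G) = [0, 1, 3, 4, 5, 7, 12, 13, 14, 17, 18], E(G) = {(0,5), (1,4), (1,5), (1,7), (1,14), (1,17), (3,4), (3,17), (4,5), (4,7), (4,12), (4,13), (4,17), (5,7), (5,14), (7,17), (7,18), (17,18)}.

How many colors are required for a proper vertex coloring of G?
Clique number ω(G) = 4 (lower bound: χ ≥ ω).
The clique on [1, 4, 7, 17] has size 4, forcing χ ≥ 4, and the coloring below uses 4 colors, so χ(G) = 4.
A valid 4-coloring: color 1: [0, 4, 14, 18]; color 2: [1, 3, 12, 13]; color 3: [7]; color 4: [5, 17].

χ(G) = 4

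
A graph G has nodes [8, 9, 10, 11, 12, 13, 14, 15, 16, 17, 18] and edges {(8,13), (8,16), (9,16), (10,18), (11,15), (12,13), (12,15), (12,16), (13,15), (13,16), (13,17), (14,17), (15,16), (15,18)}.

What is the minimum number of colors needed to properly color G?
χ(G) = 4

Clique number ω(G) = 4 (lower bound: χ ≥ ω).
The clique on [12, 13, 15, 16] has size 4, forcing χ ≥ 4, and the coloring below uses 4 colors, so χ(G) = 4.
A valid 4-coloring: color 1: [11, 16, 17, 18]; color 2: [9, 10, 13, 14]; color 3: [8, 15]; color 4: [12].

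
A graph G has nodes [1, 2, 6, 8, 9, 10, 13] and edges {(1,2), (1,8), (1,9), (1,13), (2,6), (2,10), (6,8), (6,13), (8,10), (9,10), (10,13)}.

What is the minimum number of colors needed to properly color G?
χ(G) = 2

Clique number ω(G) = 2 (lower bound: χ ≥ ω).
The graph is bipartite (no odd cycle), so 2 colors suffice: χ(G) = 2.
A valid 2-coloring: color 1: [1, 6, 10]; color 2: [2, 8, 9, 13].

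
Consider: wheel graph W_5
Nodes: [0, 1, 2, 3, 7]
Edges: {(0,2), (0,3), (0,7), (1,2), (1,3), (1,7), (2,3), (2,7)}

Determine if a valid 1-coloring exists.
No, G is not 1-colorable

The clique on vertices [0, 2, 3] has size 3 > 1, so it alone needs 3 colors.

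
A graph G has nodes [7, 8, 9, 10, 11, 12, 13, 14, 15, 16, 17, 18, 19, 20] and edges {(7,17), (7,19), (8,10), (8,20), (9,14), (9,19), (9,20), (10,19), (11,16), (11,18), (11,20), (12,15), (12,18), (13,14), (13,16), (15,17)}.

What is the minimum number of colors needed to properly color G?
Clique number ω(G) = 2 (lower bound: χ ≥ ω).
Odd cycle [17, 15, 12, 18, 11, 16, 13, 14, 9, 19, 7] needs 3 colors (χ ≥ 3).
The coloring below uses 3 colors, so χ(G) = 3.
A valid 3-coloring: color 1: [14, 15, 16, 18, 19, 20]; color 2: [9, 10, 11, 12, 13, 17]; color 3: [7, 8].

χ(G) = 3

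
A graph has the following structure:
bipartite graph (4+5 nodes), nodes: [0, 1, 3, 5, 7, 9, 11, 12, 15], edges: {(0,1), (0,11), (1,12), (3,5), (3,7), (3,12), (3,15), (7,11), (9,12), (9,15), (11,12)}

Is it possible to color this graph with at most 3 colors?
A valid 3-coloring: color 1: [1, 3, 9, 11]; color 2: [0, 5, 7, 12, 15].
(χ(G) = 2 ≤ 3.)

Yes, G is 3-colorable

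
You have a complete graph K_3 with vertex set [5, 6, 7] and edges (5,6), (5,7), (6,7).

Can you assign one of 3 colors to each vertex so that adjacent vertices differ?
Yes, G is 3-colorable

A valid 3-coloring: color 1: [6]; color 2: [7]; color 3: [5].
(χ(G) = 3 ≤ 3.)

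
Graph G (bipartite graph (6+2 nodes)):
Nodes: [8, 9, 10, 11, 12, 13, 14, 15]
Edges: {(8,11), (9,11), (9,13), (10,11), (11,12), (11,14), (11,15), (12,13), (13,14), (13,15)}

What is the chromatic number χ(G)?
Clique number ω(G) = 2 (lower bound: χ ≥ ω).
The graph is bipartite (no odd cycle), so 2 colors suffice: χ(G) = 2.
A valid 2-coloring: color 1: [11, 13]; color 2: [8, 9, 10, 12, 14, 15].

χ(G) = 2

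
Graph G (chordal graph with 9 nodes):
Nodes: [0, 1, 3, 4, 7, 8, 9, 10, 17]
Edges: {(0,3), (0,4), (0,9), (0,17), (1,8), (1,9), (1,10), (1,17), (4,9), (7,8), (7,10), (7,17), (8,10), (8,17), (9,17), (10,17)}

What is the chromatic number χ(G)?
Clique number ω(G) = 4 (lower bound: χ ≥ ω).
The clique on [1, 8, 10, 17] has size 4, forcing χ ≥ 4, and the coloring below uses 4 colors, so χ(G) = 4.
A valid 4-coloring: color 1: [3, 4, 17]; color 2: [9, 10]; color 3: [0, 1, 7]; color 4: [8].

χ(G) = 4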